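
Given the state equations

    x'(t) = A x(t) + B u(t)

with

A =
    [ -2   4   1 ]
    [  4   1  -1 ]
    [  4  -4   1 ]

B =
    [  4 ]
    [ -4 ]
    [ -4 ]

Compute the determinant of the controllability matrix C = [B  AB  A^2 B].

0

AB = [[-28], [16], [28]]
A^2B = [[148], [-124], [-148]]
Controllability matrix C = [B  AB  A^2B] = [[4, -28, 148], [-4, 16, -124], [-4, 28, -148]]
Expanding along the first row, det(C) = 4·(16·(-148) - (-124)·28) - (-28)·((-4)·(-148) - (-124)·(-4)) + 148·((-4)·28 - 16·(-4)) = 4·1104 - (-28)·96 + 148·(-48) = 0
Since det(C) = 0, rank(C) < 3 and the system is not completely controllable.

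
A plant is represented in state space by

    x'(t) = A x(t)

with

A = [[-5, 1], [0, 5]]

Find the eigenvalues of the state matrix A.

det(sI - A) = s^2 - (tr A)s + det A, with tr A = (-5) + 5 = 0 and det A = (-5)·5 - 1·0 = -25 - 0 = -25.
So p(s) = det(sI - A) = s^2 - 25.
Factor s^2 - 25: two numbers with sum 0 and product -25 are 5 and -5, so s^2 - 25 = (s - 5)(s + 5).
Hence p(s) = (s - 5) (s + 5), with roots -5, 5.
At least one eigenvalue has non-negative real part, so the system is not asymptotically stable.

-5, 5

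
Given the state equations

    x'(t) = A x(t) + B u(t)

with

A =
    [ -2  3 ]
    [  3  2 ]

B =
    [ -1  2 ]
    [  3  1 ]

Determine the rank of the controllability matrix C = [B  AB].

2

AB = [[11, -1], [3, 8]]
Controllability matrix C = [B  AB] = [[-1, 2, 11, -1], [3, 1, 3, 8]]
Take the 2×2 submatrix of C formed by columns 1, 2: [[-1, 2], [3, 1]]. Its determinant is (-1)·1 - 2·3 = -1 - 6 = -7 ≠ 0.
So rank(C) ≥ 2; since C has 2 rows, rank(C) = 2.
rank(C) = 2 = n, so the pair (A, B) is completely controllable.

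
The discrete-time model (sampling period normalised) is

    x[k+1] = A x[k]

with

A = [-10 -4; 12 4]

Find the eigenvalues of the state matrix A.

-4, -2

det(zI - A) = z^2 - (tr A)z + det A, with tr A = (-10) + 4 = -6 and det A = (-10)·4 - (-4)·12 = -40 - (-48) = 8.
So p(z) = det(zI - A) = z^2 + 6z + 8.
Factor z^2 + 6z + 8: two numbers with sum -6 and product 8 are -2 and -4, so z^2 + 6z + 8 = (z + 2)(z + 4).
Hence p(z) = (z + 2) (z + 4), with roots -4, -2.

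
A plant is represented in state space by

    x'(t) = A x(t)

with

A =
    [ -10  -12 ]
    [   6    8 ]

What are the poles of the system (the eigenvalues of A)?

-4, 2

det(sI - A) = s^2 - (tr A)s + det A, with tr A = (-10) + 8 = -2 and det A = (-10)·8 - (-12)·6 = -80 - (-72) = -8.
So p(s) = det(sI - A) = s^2 + 2s - 8.
Factor s^2 + 2s - 8: two numbers with sum -2 and product -8 are 2 and -4, so s^2 + 2s - 8 = (s - 2)(s + 4).
Hence p(s) = (s - 2) (s + 4), with roots -4, 2.
At least one eigenvalue has non-negative real part, so the system is not asymptotically stable.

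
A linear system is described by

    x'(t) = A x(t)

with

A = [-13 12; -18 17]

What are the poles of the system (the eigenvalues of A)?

-1, 5

det(sI - A) = s^2 - (tr A)s + det A, with tr A = (-13) + 17 = 4 and det A = (-13)·17 - 12·(-18) = -221 - (-216) = -5.
So p(s) = det(sI - A) = s^2 - 4s - 5.
Factor s^2 - 4s - 5: two numbers with sum 4 and product -5 are 5 and -1, so s^2 - 4s - 5 = (s - 5)(s + 1).
Hence p(s) = (s - 5) (s + 1), with roots -1, 5.
At least one eigenvalue has non-negative real part, so the system is not asymptotically stable.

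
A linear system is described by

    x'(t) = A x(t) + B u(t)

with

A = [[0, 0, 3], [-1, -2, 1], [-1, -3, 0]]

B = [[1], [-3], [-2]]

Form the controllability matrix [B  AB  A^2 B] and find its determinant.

AB = [[-6], [3], [8]]
A^2B = [[24], [8], [-3]]
Controllability matrix C = [B  AB  A^2B] = [[1, -6, 24], [-3, 3, 8], [-2, 8, -3]]
Expanding along the first row, det(C) = 1·(3·(-3) - 8·8) - (-6)·((-3)·(-3) - 8·(-2)) + 24·((-3)·8 - 3·(-2)) = 1·(-73) - (-6)·25 + 24·(-18) = -355
Since det(C) ≠ 0, rank(C) = 3 and the system is completely controllable.

-355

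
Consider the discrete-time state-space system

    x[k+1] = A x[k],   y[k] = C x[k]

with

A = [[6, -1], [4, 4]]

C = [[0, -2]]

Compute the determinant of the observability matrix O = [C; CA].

-16

CA = [[-8, -8]]
Observability matrix O = [C; CA] = [[0, -2], [-8, -8]]
det(O) = 0·(-8) - (-2)·(-8) = 0 - 16 = -16
Since det(O) ≠ 0, rank(O) = 2 and the system is completely observable.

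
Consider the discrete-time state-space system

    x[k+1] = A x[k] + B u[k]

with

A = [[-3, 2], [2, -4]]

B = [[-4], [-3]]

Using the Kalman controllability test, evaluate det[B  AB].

2

AB = [[6], [4]]
Controllability matrix C = [B  AB] = [[-4, 6], [-3, 4]]
det(C) = (-4)·4 - 6·(-3) = -16 - (-18) = 2
Since det(C) ≠ 0, rank(C) = 2 and the system is completely controllable.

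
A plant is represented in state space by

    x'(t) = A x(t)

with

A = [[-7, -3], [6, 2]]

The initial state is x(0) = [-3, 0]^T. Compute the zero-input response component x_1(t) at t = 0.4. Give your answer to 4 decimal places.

det(sI - A) = s^2 - (tr A)s + det A, with tr A = (-7) + 2 = -5 and det A = (-7)·2 - (-3)·6 = -14 - (-18) = 4.
So p(s) = det(sI - A) = s^2 + 5s + 4.
Factor s^2 + 5s + 4: two numbers with sum -5 and product 4 are -1 and -4, so s^2 + 5s + 4 = (s + 1)(s + 4).
Hence p(s) = (s + 1) (s + 4), with roots -4, -1.
The eigenvalues -4, -1 are distinct and real, so A is diagonalisable and x(t) = e^{At} x(0) = V diag(e^{λ_i t}) V^{-1} x(0), where the columns of V are the eigenvectors.
λ = -4: A - (-4)I = [[-3, -3], [6, 6]]. Row 1 gives (-3)·v1 + (-3)·v2 = 0, so take v_1 = [-1, 1]^T.
λ = -1: A - (-1)I = [[-6, -3], [6, 3]]. Row 1 gives (-6)·v1 + (-3)·v2 = 0, so take v_2 = [1, -2]^T.
V = [v_1 v_2] = [[-1, 1], [1, -2]] has det V = 1, so V^{-1} = adj(V)/det V = [[-2, -1], [-1, -1]].
Modal coordinates z(0) = V^{-1} x(0): (-2)·(-3) + (-1)·0 = 6; (-1)·(-3) + (-1)·0 = 3; so z(0) = [6, 3]^T.
x_1(t) = Σ_i (v_i)_1 · z_i(0) · e^{λ_i t} (row 1 of V times the modal terms).
x_1(0.4) = (-1)·6·e^{-4·0.4} + 1·3·e^{-1·0.4} = (-6)·0.201897 + 3·0.670320 = 0.7996.

0.7996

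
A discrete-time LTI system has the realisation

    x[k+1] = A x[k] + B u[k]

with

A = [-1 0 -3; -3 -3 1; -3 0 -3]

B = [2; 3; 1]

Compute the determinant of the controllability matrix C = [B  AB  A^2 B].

AB = [[-5], [-14], [-9]]
A^2B = [[32], [48], [42]]
Controllability matrix C = [B  AB  A^2B] = [[2, -5, 32], [3, -14, 48], [1, -9, 42]]
Expanding along the first row, det(C) = 2·((-14)·42 - 48·(-9)) - (-5)·(3·42 - 48·1) + 32·(3·(-9) - (-14)·1) = 2·(-156) - (-5)·78 + 32·(-13) = -338
Since det(C) ≠ 0, rank(C) = 3 and the system is completely controllable.

-338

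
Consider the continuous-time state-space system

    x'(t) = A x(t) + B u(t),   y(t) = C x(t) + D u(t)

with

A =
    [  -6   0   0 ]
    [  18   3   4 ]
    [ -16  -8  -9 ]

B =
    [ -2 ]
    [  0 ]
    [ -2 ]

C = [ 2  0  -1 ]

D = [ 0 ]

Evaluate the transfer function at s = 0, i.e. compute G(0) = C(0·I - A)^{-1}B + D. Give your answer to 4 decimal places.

-8.2667

G(0) = C(-A)^{-1}B + D = -C A^{-1} B + D.
det A = -30, so A^{-1} = (1/-30)·adj(A) = [[-1/6, 0, 0], [-49/15, -9/5, -4/5], [16/5, 8/5, 3/5]]
A^{-1} B = [1/3, 122/15, -38/5]^T
C A^{-1} B = 124/15
G(0) = D - C A^{-1} B = 0 - (124/15) = -124/15 ≈ -8.2667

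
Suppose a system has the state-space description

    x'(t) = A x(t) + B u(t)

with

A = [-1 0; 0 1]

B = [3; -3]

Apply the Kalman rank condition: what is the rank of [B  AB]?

AB = [[-3], [-3]]
Controllability matrix C = [B  AB] = [[3, -3], [-3, -3]]
det(C) = 3·(-3) - (-3)·(-3) = -9 - 9 = -18 ≠ 0, so rank(C) = 2.
rank(C) = 2 = n, so the pair (A, B) is completely controllable.

2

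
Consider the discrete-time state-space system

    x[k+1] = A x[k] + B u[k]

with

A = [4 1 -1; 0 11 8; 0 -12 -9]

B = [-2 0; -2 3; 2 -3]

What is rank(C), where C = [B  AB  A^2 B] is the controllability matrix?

2

AB = [[-12, 6], [-6, 9], [6, -9]]
A^2B = [[-60, 42], [-18, 27], [18, -27]]
Controllability matrix C = [B  AB  A^2B] = [[-2, 0, -12, 6, -60, 42], [-2, 3, -6, 9, -18, 27], [2, -3, 6, -9, 18, -27]]
The rows r1, r2, r3 of C are linearly dependent: r2 + r3 = 0 (check each entry), so rank(C) ≤ 2.
The 2×2 minor from rows 1, 2, columns 1, 2 is (-2)·3 - 0·(-2) = -6 - 0 = -6 ≠ 0, so rank(C) = 2.
rank(C) = 2 < n = 3, so the pair (A, B) is not completely controllable.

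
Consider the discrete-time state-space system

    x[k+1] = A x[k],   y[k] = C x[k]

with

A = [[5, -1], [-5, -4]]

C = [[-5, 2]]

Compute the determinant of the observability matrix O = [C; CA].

CA = [[-35, -3]]
Observability matrix O = [C; CA] = [[-5, 2], [-35, -3]]
det(O) = (-5)·(-3) - 2·(-35) = 15 - (-70) = 85
Since det(O) ≠ 0, rank(O) = 2 and the system is completely observable.

85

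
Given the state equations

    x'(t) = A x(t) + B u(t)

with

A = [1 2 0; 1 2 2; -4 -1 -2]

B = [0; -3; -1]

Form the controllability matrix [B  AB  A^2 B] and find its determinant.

38

AB = [[-6], [-8], [5]]
A^2B = [[-22], [-12], [22]]
Controllability matrix C = [B  AB  A^2B] = [[0, -6, -22], [-3, -8, -12], [-1, 5, 22]]
Expanding along the first row, det(C) = 0·((-8)·22 - (-12)·5) - (-6)·((-3)·22 - (-12)·(-1)) + (-22)·((-3)·5 - (-8)·(-1)) = 0·(-116) - (-6)·(-78) + (-22)·(-23) = 38
Since det(C) ≠ 0, rank(C) = 3 and the system is completely controllable.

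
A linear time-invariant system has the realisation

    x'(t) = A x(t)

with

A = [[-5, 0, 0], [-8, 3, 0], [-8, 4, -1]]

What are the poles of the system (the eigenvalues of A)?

-5, -1, 3

det(sI - A) = s^3 - (tr A)s^2 + (M11 + M22 + M33)s - det A, where Mii is the 2×2 principal minor of A obtained by deleting row i and column i.
tr A = (-5) + 3 + (-1) = -3; M11 = 3·(-1) - 0·4 = -3 - 0 = -3; M22 = (-5)·(-1) - 0·(-8) = 5 - 0 = 5; M33 = (-5)·3 - 0·(-8) = -15 - 0 = -15; sum of minors = -13.
det A = (-5)·(3·(-1) - 0·4) - 0·((-8)·(-1) - 0·(-8)) + 0·((-8)·4 - 3·(-8)) = (-5)·(-3) - 0·8 + 0·(-8) = 15.
So p(s) = det(sI - A) = s^3 + 3s^2 - 13s - 15.
Rational-root test: any integer root divides -15. Testing small divisors, s = -1 works: p(-1) = -1 + 3 + 13 + (-15) = 0, so (s + 1) is a factor.
Dividing, p(s) = (s + 1)(s^2 + 2s - 15).
Factor s^2 + 2s - 15: two numbers with sum -2 and product -15 are 3 and -5, so s^2 + 2s - 15 = (s - 3)(s + 5).
Hence p(s) = (s - 3) (s + 1) (s + 5), with roots -5, -1, 3.
At least one eigenvalue has non-negative real part, so the system is not asymptotically stable.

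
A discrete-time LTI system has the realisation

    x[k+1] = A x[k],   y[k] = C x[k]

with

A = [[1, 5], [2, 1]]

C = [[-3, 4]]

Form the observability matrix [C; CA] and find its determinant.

CA = [[5, -11]]
Observability matrix O = [C; CA] = [[-3, 4], [5, -11]]
det(O) = (-3)·(-11) - 4·5 = 33 - 20 = 13
Since det(O) ≠ 0, rank(O) = 2 and the system is completely observable.

13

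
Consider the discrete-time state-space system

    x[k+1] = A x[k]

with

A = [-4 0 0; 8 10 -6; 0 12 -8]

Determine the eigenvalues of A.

det(zI - A) = z^3 - (tr A)z^2 + (M11 + M22 + M33)z - det A, where Mii is the 2×2 principal minor of A obtained by deleting row i and column i.
tr A = (-4) + 10 + (-8) = -2; M11 = 10·(-8) - (-6)·12 = -80 - (-72) = -8; M22 = (-4)·(-8) - 0·0 = 32 - 0 = 32; M33 = (-4)·10 - 0·8 = -40 - 0 = -40; sum of minors = -16.
det A = (-4)·(10·(-8) - (-6)·12) - 0·(8·(-8) - (-6)·0) + 0·(8·12 - 10·0) = (-4)·(-8) - 0·(-64) + 0·96 = 32.
So p(z) = det(zI - A) = z^3 + 2z^2 - 16z - 32.
Rational-root test: any integer root divides -32. Testing small divisors, z = -2 works: p(-2) = -8 + 8 + 32 + (-32) = 0, so (z + 2) is a factor.
Dividing, p(z) = (z + 2)(z^2 - 16).
Factor z^2 - 16: two numbers with sum 0 and product -16 are 4 and -4, so z^2 - 16 = (z - 4)(z + 4).
Hence p(z) = (z - 4) (z + 2) (z + 4), with roots -4, -2, 4.

-4, -2, 4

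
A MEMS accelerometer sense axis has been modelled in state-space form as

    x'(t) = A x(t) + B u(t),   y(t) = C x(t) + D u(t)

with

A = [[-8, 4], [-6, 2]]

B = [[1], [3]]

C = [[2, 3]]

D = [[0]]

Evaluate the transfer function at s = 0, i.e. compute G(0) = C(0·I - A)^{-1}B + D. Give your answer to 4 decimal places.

G(0) = C(-A)^{-1}B + D = -C A^{-1} B + D.
det A = 8, so A^{-1} = (1/8)·adj(A) = [[1/4, -1/2], [3/4, -1]]
A^{-1} B = [-5/4, -9/4]^T
C A^{-1} B = -37/4
G(0) = D - C A^{-1} B = 0 - (-37/4) = 37/4 ≈ 9.2500

9.2500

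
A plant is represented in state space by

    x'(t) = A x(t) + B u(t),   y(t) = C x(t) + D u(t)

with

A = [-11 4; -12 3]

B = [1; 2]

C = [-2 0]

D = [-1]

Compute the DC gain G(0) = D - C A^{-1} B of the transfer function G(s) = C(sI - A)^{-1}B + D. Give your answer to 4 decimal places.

-1.6667

G(0) = C(-A)^{-1}B + D = -C A^{-1} B + D.
det A = 15, so A^{-1} = (1/15)·adj(A) = [[1/5, -4/15], [4/5, -11/15]]
A^{-1} B = [-1/3, -2/3]^T
C A^{-1} B = 2/3
G(0) = D - C A^{-1} B = -1 - (2/3) = -5/3 ≈ -1.6667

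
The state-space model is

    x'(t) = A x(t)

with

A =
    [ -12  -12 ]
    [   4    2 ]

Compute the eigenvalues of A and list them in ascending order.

det(sI - A) = s^2 - (tr A)s + det A, with tr A = (-12) + 2 = -10 and det A = (-12)·2 - (-12)·4 = -24 - (-48) = 24.
So p(s) = det(sI - A) = s^2 + 10s + 24.
Factor s^2 + 10s + 24: two numbers with sum -10 and product 24 are -4 and -6, so s^2 + 10s + 24 = (s + 4)(s + 6).
Hence p(s) = (s + 4) (s + 6), with roots -6, -4.
All eigenvalues have negative real part, so the system is asymptotically stable.

-6, -4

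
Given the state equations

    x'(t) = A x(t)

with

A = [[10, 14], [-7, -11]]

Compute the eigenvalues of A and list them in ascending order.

det(sI - A) = s^2 - (tr A)s + det A, with tr A = 10 + (-11) = -1 and det A = 10·(-11) - 14·(-7) = -110 - (-98) = -12.
So p(s) = det(sI - A) = s^2 + s - 12.
Factor s^2 + s - 12: two numbers with sum -1 and product -12 are 3 and -4, so s^2 + s - 12 = (s - 3)(s + 4).
Hence p(s) = (s - 3) (s + 4), with roots -4, 3.
At least one eigenvalue has non-negative real part, so the system is not asymptotically stable.

-4, 3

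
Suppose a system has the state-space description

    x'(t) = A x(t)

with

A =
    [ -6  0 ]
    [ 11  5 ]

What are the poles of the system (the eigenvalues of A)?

-6, 5

det(sI - A) = s^2 - (tr A)s + det A, with tr A = (-6) + 5 = -1 and det A = (-6)·5 - 0·11 = -30 - 0 = -30.
So p(s) = det(sI - A) = s^2 + s - 30.
Factor s^2 + s - 30: two numbers with sum -1 and product -30 are 5 and -6, so s^2 + s - 30 = (s - 5)(s + 6).
Hence p(s) = (s - 5) (s + 6), with roots -6, 5.
At least one eigenvalue has non-negative real part, so the system is not asymptotically stable.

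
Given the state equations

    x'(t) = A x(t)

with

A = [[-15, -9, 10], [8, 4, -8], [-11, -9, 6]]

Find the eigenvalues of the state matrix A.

det(sI - A) = s^3 - (tr A)s^2 + (M11 + M22 + M33)s - det A, where Mii is the 2×2 principal minor of A obtained by deleting row i and column i.
tr A = (-15) + 4 + 6 = -5; M11 = 4·6 - (-8)·(-9) = 24 - 72 = -48; M22 = (-15)·6 - 10·(-11) = -90 - (-110) = 20; M33 = (-15)·4 - (-9)·8 = -60 - (-72) = 12; sum of minors = -16.
det A = (-15)·(4·6 - (-8)·(-9)) - (-9)·(8·6 - (-8)·(-11)) + 10·(8·(-9) - 4·(-11)) = (-15)·(-48) - (-9)·(-40) + 10·(-28) = 80.
So p(s) = det(sI - A) = s^3 + 5s^2 - 16s - 80.
Rational-root test: any integer root divides -80. Testing small divisors, s = -4 works: p(-4) = -64 + 80 + 64 + (-80) = 0, so (s + 4) is a factor.
Dividing, p(s) = (s + 4)(s^2 + s - 20).
Factor s^2 + s - 20: two numbers with sum -1 and product -20 are 4 and -5, so s^2 + s - 20 = (s - 4)(s + 5).
Hence p(s) = (s - 4) (s + 4) (s + 5), with roots -5, -4, 4.
At least one eigenvalue has non-negative real part, so the system is not asymptotically stable.

-5, -4, 4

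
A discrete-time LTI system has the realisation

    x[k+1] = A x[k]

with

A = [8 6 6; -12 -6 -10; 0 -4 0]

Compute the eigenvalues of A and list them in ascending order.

-4, 2, 4

det(zI - A) = z^3 - (tr A)z^2 + (M11 + M22 + M33)z - det A, where Mii is the 2×2 principal minor of A obtained by deleting row i and column i.
tr A = 8 + (-6) + 0 = 2; M11 = (-6)·0 - (-10)·(-4) = 0 - 40 = -40; M22 = 8·0 - 6·0 = 0 - 0 = 0; M33 = 8·(-6) - 6·(-12) = -48 - (-72) = 24; sum of minors = -16.
det A = 8·((-6)·0 - (-10)·(-4)) - 6·((-12)·0 - (-10)·0) + 6·((-12)·(-4) - (-6)·0) = 8·(-40) - 6·0 + 6·48 = -32.
So p(z) = det(zI - A) = z^3 - 2z^2 - 16z + 32.
Rational-root test: any integer root divides 32. Testing small divisors, z = 2 works: p(2) = 8 + (-8) + (-32) + 32 = 0, so (z - 2) is a factor.
Dividing, p(z) = (z - 2)(z^2 - 16).
Factor z^2 - 16: two numbers with sum 0 and product -16 are 4 and -4, so z^2 - 16 = (z - 4)(z + 4).
Hence p(z) = (z - 4) (z - 2) (z + 4), with roots -4, 2, 4.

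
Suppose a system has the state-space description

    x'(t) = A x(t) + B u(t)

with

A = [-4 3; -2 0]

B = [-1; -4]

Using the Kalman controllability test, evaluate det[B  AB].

-34

AB = [[-8], [2]]
Controllability matrix C = [B  AB] = [[-1, -8], [-4, 2]]
det(C) = (-1)·2 - (-8)·(-4) = -2 - 32 = -34
Since det(C) ≠ 0, rank(C) = 2 and the system is completely controllable.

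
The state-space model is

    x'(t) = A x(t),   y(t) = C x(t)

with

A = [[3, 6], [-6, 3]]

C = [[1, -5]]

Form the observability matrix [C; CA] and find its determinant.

CA = [[33, -9]]
Observability matrix O = [C; CA] = [[1, -5], [33, -9]]
det(O) = 1·(-9) - (-5)·33 = -9 - (-165) = 156
Since det(O) ≠ 0, rank(O) = 2 and the system is completely observable.

156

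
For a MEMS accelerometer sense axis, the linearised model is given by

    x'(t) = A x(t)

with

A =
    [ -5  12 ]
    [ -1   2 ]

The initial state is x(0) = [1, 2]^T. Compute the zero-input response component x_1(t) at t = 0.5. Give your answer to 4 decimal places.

det(sI - A) = s^2 - (tr A)s + det A, with tr A = (-5) + 2 = -3 and det A = (-5)·2 - 12·(-1) = -10 - (-12) = 2.
So p(s) = det(sI - A) = s^2 + 3s + 2.
Factor s^2 + 3s + 2: two numbers with sum -3 and product 2 are -1 and -2, so s^2 + 3s + 2 = (s + 1)(s + 2).
Hence p(s) = (s + 1) (s + 2), with roots -2, -1.
The eigenvalues -2, -1 are distinct and real, so A is diagonalisable and x(t) = e^{At} x(0) = V diag(e^{λ_i t}) V^{-1} x(0), where the columns of V are the eigenvectors.
λ = -2: A - (-2)I = [[-3, 12], [-1, 4]]. Row 1 gives (-3)·v1 + 12·v2 = 0, so take v_1 = [4, 1]^T.
λ = -1: A - (-1)I = [[-4, 12], [-1, 3]]. Row 1 gives (-4)·v1 + 12·v2 = 0, so take v_2 = [-3, -1]^T.
V = [v_1 v_2] = [[4, -3], [1, -1]] has det V = -1, so V^{-1} = adj(V)/det V = [[1, -3], [1, -4]].
Modal coordinates z(0) = V^{-1} x(0): 1·1 + (-3)·2 = -5; 1·1 + (-4)·2 = -7; so z(0) = [-5, -7]^T.
x_1(t) = Σ_i (v_i)_1 · z_i(0) · e^{λ_i t} (row 1 of V times the modal terms).
x_1(0.5) = 4·(-5)·e^{-2·0.5} + (-3)·(-7)·e^{-1·0.5} = (-20)·0.367879 + 21·0.606531 = 5.3796.

5.3796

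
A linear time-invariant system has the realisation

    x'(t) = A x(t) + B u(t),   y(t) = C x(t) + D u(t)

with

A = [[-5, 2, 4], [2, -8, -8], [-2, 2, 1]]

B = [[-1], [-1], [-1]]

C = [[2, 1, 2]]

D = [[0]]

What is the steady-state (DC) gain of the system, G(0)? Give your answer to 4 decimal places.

-1.7500

G(0) = C(-A)^{-1}B + D = -C A^{-1} B + D.
det A = -60, so A^{-1} = (1/-60)·adj(A) = [[-2/15, -1/10, -4/15], [-7/30, -1/20, 8/15], [1/5, -1/10, -3/5]]
A^{-1} B = [1/2, -1/4, 1/2]^T
C A^{-1} B = 7/4
G(0) = D - C A^{-1} B = 0 - (7/4) = -7/4 ≈ -1.7500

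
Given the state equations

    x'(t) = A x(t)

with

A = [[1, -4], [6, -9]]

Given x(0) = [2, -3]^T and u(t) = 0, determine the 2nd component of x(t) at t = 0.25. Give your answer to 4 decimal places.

1.3708

det(sI - A) = s^2 - (tr A)s + det A, with tr A = 1 + (-9) = -8 and det A = 1·(-9) - (-4)·6 = -9 - (-24) = 15.
So p(s) = det(sI - A) = s^2 + 8s + 15.
Factor s^2 + 8s + 15: two numbers with sum -8 and product 15 are -3 and -5, so s^2 + 8s + 15 = (s + 3)(s + 5).
Hence p(s) = (s + 3) (s + 5), with roots -5, -3.
The eigenvalues -5, -3 are distinct and real, so A is diagonalisable and x(t) = e^{At} x(0) = V diag(e^{λ_i t}) V^{-1} x(0), where the columns of V are the eigenvectors.
λ = -5: A - (-5)I = [[6, -4], [6, -4]]. Row 1 gives 6·v1 + (-4)·v2 = 0, so take v_1 = [2, 3]^T.
λ = -3: A - (-3)I = [[4, -4], [6, -6]]. Row 1 gives 4·v1 + (-4)·v2 = 0, so take v_2 = [1, 1]^T.
V = [v_1 v_2] = [[2, 1], [3, 1]] has det V = -1, so V^{-1} = adj(V)/det V = [[-1, 1], [3, -2]].
Modal coordinates z(0) = V^{-1} x(0): (-1)·2 + 1·(-3) = -5; 3·2 + (-2)·(-3) = 12; so z(0) = [-5, 12]^T.
x_2(t) = Σ_i (v_i)_2 · z_i(0) · e^{λ_i t} (row 2 of V times the modal terms).
x_2(0.25) = 3·(-5)·e^{-5·0.25} + 1·12·e^{-3·0.25} = (-15)·0.286505 + 12·0.472367 = 1.3708.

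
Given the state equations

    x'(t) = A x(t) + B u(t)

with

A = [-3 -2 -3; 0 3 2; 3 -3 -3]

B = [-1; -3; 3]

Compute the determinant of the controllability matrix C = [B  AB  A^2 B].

AB = [[0], [-3], [-3]]
A^2B = [[15], [-15], [18]]
Controllability matrix C = [B  AB  A^2B] = [[-1, 0, 15], [-3, -3, -15], [3, -3, 18]]
Expanding along the first row, det(C) = (-1)·((-3)·18 - (-15)·(-3)) - 0·((-3)·18 - (-15)·3) + 15·((-3)·(-3) - (-3)·3) = (-1)·(-99) - 0·(-9) + 15·18 = 369
Since det(C) ≠ 0, rank(C) = 3 and the system is completely controllable.

369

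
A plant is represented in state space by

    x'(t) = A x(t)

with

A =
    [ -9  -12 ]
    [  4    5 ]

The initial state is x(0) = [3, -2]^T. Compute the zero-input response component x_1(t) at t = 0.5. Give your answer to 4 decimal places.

1.8196

det(sI - A) = s^2 - (tr A)s + det A, with tr A = (-9) + 5 = -4 and det A = (-9)·5 - (-12)·4 = -45 - (-48) = 3.
So p(s) = det(sI - A) = s^2 + 4s + 3.
Factor s^2 + 4s + 3: two numbers with sum -4 and product 3 are -1 and -3, so s^2 + 4s + 3 = (s + 1)(s + 3).
Hence p(s) = (s + 1) (s + 3), with roots -3, -1.
The eigenvalues -3, -1 are distinct and real, so A is diagonalisable and x(t) = e^{At} x(0) = V diag(e^{λ_i t}) V^{-1} x(0), where the columns of V are the eigenvectors.
λ = -3: A - (-3)I = [[-6, -12], [4, 8]]. Row 1 gives (-6)·v1 + (-12)·v2 = 0, so take v_1 = [-2, 1]^T.
λ = -1: A - (-1)I = [[-8, -12], [4, 6]]. Row 1 gives (-8)·v1 + (-12)·v2 = 0, so take v_2 = [-3, 2]^T.
V = [v_1 v_2] = [[-2, -3], [1, 2]] has det V = -1, so V^{-1} = adj(V)/det V = [[-2, -3], [1, 2]].
Modal coordinates z(0) = V^{-1} x(0): (-2)·3 + (-3)·(-2) = 0; 1·3 + 2·(-2) = -1; so z(0) = [0, -1]^T.
x_1(t) = Σ_i (v_i)_1 · z_i(0) · e^{λ_i t} (row 1 of V times the modal terms).
x_1(0.5) = (-2)·0·e^{-3·0.5} + (-3)·(-1)·e^{-1·0.5} = 0·0.223130 + 3·0.606531 = 1.8196.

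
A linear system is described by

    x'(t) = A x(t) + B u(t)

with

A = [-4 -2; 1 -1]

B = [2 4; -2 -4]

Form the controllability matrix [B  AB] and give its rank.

1

AB = [[-4, -8], [4, 8]]
Controllability matrix C = [B  AB] = [[2, 4, -4, -8], [-2, -4, 4, 8]]
Every column of C is a scalar multiple of column 1 = [2, -2] (multipliers 1, 2, -2, -4), so the columns span a one-dimensional space.
C ≠ 0, hence rank(C) = 1.
rank(C) = 1 < n = 2, so the pair (A, B) is not completely controllable.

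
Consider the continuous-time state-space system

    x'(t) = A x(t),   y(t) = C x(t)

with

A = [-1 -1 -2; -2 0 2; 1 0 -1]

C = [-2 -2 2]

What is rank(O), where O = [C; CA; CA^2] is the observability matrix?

3

CA = [[8, 2, -2]]
CA^2 = [[-14, -8, -10]]
Observability matrix O = [C; CA; CA^2] = [[-2, -2, 2], [8, 2, -2], [-14, -8, -10]]
det(O) = (-2)·(2·(-10) - (-2)·(-8)) - (-2)·(8·(-10) - (-2)·(-14)) + 2·(8·(-8) - 2·(-14)) = (-2)·(-36) - (-2)·(-108) + 2·(-36) = -216 ≠ 0, so rank(O) = 3.
rank(O) = 3 = n, so the pair (A, C) is completely observable.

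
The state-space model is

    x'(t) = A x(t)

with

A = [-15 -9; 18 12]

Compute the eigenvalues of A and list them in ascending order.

-6, 3

det(sI - A) = s^2 - (tr A)s + det A, with tr A = (-15) + 12 = -3 and det A = (-15)·12 - (-9)·18 = -180 - (-162) = -18.
So p(s) = det(sI - A) = s^2 + 3s - 18.
Factor s^2 + 3s - 18: two numbers with sum -3 and product -18 are 3 and -6, so s^2 + 3s - 18 = (s - 3)(s + 6).
Hence p(s) = (s - 3) (s + 6), with roots -6, 3.
At least one eigenvalue has non-negative real part, so the system is not asymptotically stable.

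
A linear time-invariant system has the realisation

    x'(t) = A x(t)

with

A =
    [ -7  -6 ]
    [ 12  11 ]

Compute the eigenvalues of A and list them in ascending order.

det(sI - A) = s^2 - (tr A)s + det A, with tr A = (-7) + 11 = 4 and det A = (-7)·11 - (-6)·12 = -77 - (-72) = -5.
So p(s) = det(sI - A) = s^2 - 4s - 5.
Factor s^2 - 4s - 5: two numbers with sum 4 and product -5 are 5 and -1, so s^2 - 4s - 5 = (s - 5)(s + 1).
Hence p(s) = (s - 5) (s + 1), with roots -1, 5.
At least one eigenvalue has non-negative real part, so the system is not asymptotically stable.

-1, 5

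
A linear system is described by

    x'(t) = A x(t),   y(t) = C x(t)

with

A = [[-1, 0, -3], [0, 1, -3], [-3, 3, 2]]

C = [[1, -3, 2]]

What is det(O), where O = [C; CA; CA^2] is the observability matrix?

-540

CA = [[-7, 3, 10]]
CA^2 = [[-23, 33, 32]]
Observability matrix O = [C; CA; CA^2] = [[1, -3, 2], [-7, 3, 10], [-23, 33, 32]]
Expanding along the first row, det(O) = 1·(3·32 - 10·33) - (-3)·((-7)·32 - 10·(-23)) + 2·((-7)·33 - 3·(-23)) = 1·(-234) - (-3)·6 + 2·(-162) = -540
Since det(O) ≠ 0, rank(O) = 3 and the system is completely observable.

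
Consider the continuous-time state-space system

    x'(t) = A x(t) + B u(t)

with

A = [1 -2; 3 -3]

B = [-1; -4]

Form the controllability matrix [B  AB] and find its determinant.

19

AB = [[7], [9]]
Controllability matrix C = [B  AB] = [[-1, 7], [-4, 9]]
det(C) = (-1)·9 - 7·(-4) = -9 - (-28) = 19
Since det(C) ≠ 0, rank(C) = 2 and the system is completely controllable.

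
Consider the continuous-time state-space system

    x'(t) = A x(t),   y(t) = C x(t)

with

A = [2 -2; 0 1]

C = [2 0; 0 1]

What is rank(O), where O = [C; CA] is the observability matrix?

CA = [[4, -4], [0, 1]]
Observability matrix O = [C; CA] = [[2, 0], [0, 1], [4, -4], [0, 1]]
Take the 2×2 submatrix of O formed by rows 1, 2: [[2, 0], [0, 1]]. Its determinant is 2·1 - 0·0 = 2 - 0 = 2 ≠ 0.
So rank(O) ≥ 2; since O has 2 columns, rank(O) = 2.
rank(O) = 2 = n, so the pair (A, C) is completely observable.

2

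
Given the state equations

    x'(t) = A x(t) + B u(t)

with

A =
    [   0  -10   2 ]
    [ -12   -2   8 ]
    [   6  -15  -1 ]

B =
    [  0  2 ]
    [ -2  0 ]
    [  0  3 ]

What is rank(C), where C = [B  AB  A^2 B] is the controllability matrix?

AB = [[20, 6], [4, 0], [30, 9]]
A^2B = [[20, 18], [-8, 0], [30, 27]]
Controllability matrix C = [B  AB  A^2B] = [[0, 2, 20, 6, 20, 18], [-2, 0, 4, 0, -8, 0], [0, 3, 30, 9, 30, 27]]
The rows r1, r2, r3 of C are linearly dependent: -3·r1 + 2·r3 = 0 (check each entry), so rank(C) ≤ 2.
The 2×2 minor from rows 1, 2, columns 1, 2 is 0·0 - 2·(-2) = 0 - (-4) = 4 ≠ 0, so rank(C) = 2.
rank(C) = 2 < n = 3, so the pair (A, B) is not completely controllable.

2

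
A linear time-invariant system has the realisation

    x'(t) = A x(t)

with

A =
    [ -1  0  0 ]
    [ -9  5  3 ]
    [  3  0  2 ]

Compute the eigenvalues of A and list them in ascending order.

det(sI - A) = s^3 - (tr A)s^2 + (M11 + M22 + M33)s - det A, where Mii is the 2×2 principal minor of A obtained by deleting row i and column i.
tr A = (-1) + 5 + 2 = 6; M11 = 5·2 - 3·0 = 10 - 0 = 10; M22 = (-1)·2 - 0·3 = -2 - 0 = -2; M33 = (-1)·5 - 0·(-9) = -5 - 0 = -5; sum of minors = 3.
det A = (-1)·(5·2 - 3·0) - 0·((-9)·2 - 3·3) + 0·((-9)·0 - 5·3) = (-1)·10 - 0·(-27) + 0·(-15) = -10.
So p(s) = det(sI - A) = s^3 - 6s^2 + 3s + 10.
Rational-root test: any integer root divides 10. Testing small divisors, s = -1 works: p(-1) = -1 + (-6) + (-3) + 10 = 0, so (s + 1) is a factor.
Dividing, p(s) = (s + 1)(s^2 - 7s + 10).
Factor s^2 - 7s + 10: two numbers with sum 7 and product 10 are 5 and 2, so s^2 - 7s + 10 = (s - 5)(s - 2).
Hence p(s) = (s - 5) (s - 2) (s + 1), with roots -1, 2, 5.
At least one eigenvalue has non-negative real part, so the system is not asymptotically stable.

-1, 2, 5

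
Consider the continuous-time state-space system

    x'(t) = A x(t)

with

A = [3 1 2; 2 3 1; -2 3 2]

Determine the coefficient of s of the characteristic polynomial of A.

20

Expand det(sI - A) for the 3×3 matrix.
p(s) = s^3 - 8s^2 + 20s - 27.
(Check: constant term = det(-A) = (-1)^3 det A = -27; coefficient of s^2 = -tr A = -8.)
The coefficient of s is 20.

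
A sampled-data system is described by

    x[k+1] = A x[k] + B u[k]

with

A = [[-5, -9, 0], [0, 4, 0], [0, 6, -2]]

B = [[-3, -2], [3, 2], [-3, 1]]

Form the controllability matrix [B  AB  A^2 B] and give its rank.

2

AB = [[-12, -8], [12, 8], [24, 10]]
A^2B = [[-48, -32], [48, 32], [24, 28]]
Controllability matrix C = [B  AB  A^2B] = [[-3, -2, -12, -8, -48, -32], [3, 2, 12, 8, 48, 32], [-3, 1, 24, 10, 24, 28]]
The rows r1, r2, r3 of C are linearly dependent: r1 + r2 = 0 (check each entry), so rank(C) ≤ 2.
The 2×2 minor from rows 1, 3, columns 1, 2 is (-3)·1 - (-2)·(-3) = -3 - 6 = -9 ≠ 0, so rank(C) = 2.
rank(C) = 2 < n = 3, so the pair (A, B) is not completely controllable.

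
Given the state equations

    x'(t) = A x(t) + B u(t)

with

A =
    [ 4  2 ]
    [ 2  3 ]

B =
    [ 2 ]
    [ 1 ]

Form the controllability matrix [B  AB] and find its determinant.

AB = [[10], [7]]
Controllability matrix C = [B  AB] = [[2, 10], [1, 7]]
det(C) = 2·7 - 10·1 = 14 - 10 = 4
Since det(C) ≠ 0, rank(C) = 2 and the system is completely controllable.

4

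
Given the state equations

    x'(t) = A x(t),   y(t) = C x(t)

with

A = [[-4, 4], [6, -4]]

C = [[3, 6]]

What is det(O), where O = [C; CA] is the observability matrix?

-180

CA = [[24, -12]]
Observability matrix O = [C; CA] = [[3, 6], [24, -12]]
det(O) = 3·(-12) - 6·24 = -36 - 144 = -180
Since det(O) ≠ 0, rank(O) = 2 and the system is completely observable.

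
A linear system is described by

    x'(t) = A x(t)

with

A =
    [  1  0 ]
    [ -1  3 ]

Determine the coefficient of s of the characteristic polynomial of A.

For a 2×2 matrix, det(sI - A) = s^2 - (tr A)s + det A.
tr A = 4, det A = 3.
So p(s) = s^2 - 4s + 3.
The coefficient of s is -4.

-4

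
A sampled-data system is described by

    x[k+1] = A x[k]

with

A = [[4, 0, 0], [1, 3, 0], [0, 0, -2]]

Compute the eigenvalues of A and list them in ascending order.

-2, 3, 4

det(zI - A) = z^3 - (tr A)z^2 + (M11 + M22 + M33)z - det A, where Mii is the 2×2 principal minor of A obtained by deleting row i and column i.
tr A = 4 + 3 + (-2) = 5; M11 = 3·(-2) - 0·0 = -6 - 0 = -6; M22 = 4·(-2) - 0·0 = -8 - 0 = -8; M33 = 4·3 - 0·1 = 12 - 0 = 12; sum of minors = -2.
det A = 4·(3·(-2) - 0·0) - 0·(1·(-2) - 0·0) + 0·(1·0 - 3·0) = 4·(-6) - 0·(-2) + 0·0 = -24.
So p(z) = det(zI - A) = z^3 - 5z^2 - 2z + 24.
Rational-root test: any integer root divides 24. Testing small divisors, z = -2 works: p(-2) = -8 + (-20) + 4 + 24 = 0, so (z + 2) is a factor.
Dividing, p(z) = (z + 2)(z^2 - 7z + 12).
Factor z^2 - 7z + 12: two numbers with sum 7 and product 12 are 4 and 3, so z^2 - 7z + 12 = (z - 4)(z - 3).
Hence p(z) = (z - 4) (z - 3) (z + 2), with roots -2, 3, 4.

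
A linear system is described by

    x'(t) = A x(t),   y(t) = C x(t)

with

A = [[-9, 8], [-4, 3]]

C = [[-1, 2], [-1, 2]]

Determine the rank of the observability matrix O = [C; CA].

1

CA = [[1, -2], [1, -2]]
Observability matrix O = [C; CA] = [[-1, 2], [-1, 2], [1, -2], [1, -2]]
Every row of O is a scalar multiple of row 1 = [-1, 2] (multipliers 1, 1, -1, -1), so the rows span a one-dimensional space.
O ≠ 0, hence rank(O) = 1.
rank(O) = 1 < n = 2, so the pair (A, C) is not completely observable.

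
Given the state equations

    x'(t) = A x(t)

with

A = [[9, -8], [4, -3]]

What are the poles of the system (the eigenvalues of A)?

1, 5

det(sI - A) = s^2 - (tr A)s + det A, with tr A = 9 + (-3) = 6 and det A = 9·(-3) - (-8)·4 = -27 - (-32) = 5.
So p(s) = det(sI - A) = s^2 - 6s + 5.
Factor s^2 - 6s + 5: two numbers with sum 6 and product 5 are 5 and 1, so s^2 - 6s + 5 = (s - 5)(s - 1).
Hence p(s) = (s - 5) (s - 1), with roots 1, 5.
At least one eigenvalue has non-negative real part, so the system is not asymptotically stable.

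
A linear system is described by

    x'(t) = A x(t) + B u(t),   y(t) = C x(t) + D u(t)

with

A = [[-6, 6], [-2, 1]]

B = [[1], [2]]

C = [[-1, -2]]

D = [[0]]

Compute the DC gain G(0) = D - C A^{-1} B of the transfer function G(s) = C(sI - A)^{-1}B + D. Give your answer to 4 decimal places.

-5.1667

G(0) = C(-A)^{-1}B + D = -C A^{-1} B + D.
det A = 6, so A^{-1} = (1/6)·adj(A) = [[1/6, -1], [1/3, -1]]
A^{-1} B = [-11/6, -5/3]^T
C A^{-1} B = 31/6
G(0) = D - C A^{-1} B = 0 - (31/6) = -31/6 ≈ -5.1667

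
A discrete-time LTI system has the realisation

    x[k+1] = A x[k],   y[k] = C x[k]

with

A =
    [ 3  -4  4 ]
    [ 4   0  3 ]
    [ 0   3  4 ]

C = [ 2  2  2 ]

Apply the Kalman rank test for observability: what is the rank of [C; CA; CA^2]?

CA = [[14, -2, 22]]
CA^2 = [[34, 10, 138]]
Observability matrix O = [C; CA; CA^2] = [[2, 2, 2], [14, -2, 22], [34, 10, 138]]
det(O) = 2·((-2)·138 - 22·10) - 2·(14·138 - 22·34) + 2·(14·10 - (-2)·34) = 2·(-496) - 2·1184 + 2·208 = -2944 ≠ 0, so rank(O) = 3.
rank(O) = 3 = n, so the pair (A, C) is completely observable.

3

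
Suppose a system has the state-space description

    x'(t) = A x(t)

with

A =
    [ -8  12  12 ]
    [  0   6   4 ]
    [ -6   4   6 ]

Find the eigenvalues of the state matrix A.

det(sI - A) = s^3 - (tr A)s^2 + (M11 + M22 + M33)s - det A, where Mii is the 2×2 principal minor of A obtained by deleting row i and column i.
tr A = (-8) + 6 + 6 = 4; M11 = 6·6 - 4·4 = 36 - 16 = 20; M22 = (-8)·6 - 12·(-6) = -48 - (-72) = 24; M33 = (-8)·6 - 12·0 = -48 - 0 = -48; sum of minors = -4.
det A = (-8)·(6·6 - 4·4) - 12·(0·6 - 4·(-6)) + 12·(0·4 - 6·(-6)) = (-8)·20 - 12·24 + 12·36 = -16.
So p(s) = det(sI - A) = s^3 - 4s^2 - 4s + 16.
Rational-root test: any integer root divides 16. Testing small divisors, s = -2 works: p(-2) = -8 + (-16) + 8 + 16 = 0, so (s + 2) is a factor.
Dividing, p(s) = (s + 2)(s^2 - 6s + 8).
Factor s^2 - 6s + 8: two numbers with sum 6 and product 8 are 4 and 2, so s^2 - 6s + 8 = (s - 4)(s - 2).
Hence p(s) = (s - 4) (s - 2) (s + 2), with roots -2, 2, 4.
At least one eigenvalue has non-negative real part, so the system is not asymptotically stable.

-2, 2, 4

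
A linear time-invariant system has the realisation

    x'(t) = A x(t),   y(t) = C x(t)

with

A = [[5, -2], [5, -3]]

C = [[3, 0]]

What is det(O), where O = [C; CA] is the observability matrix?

CA = [[15, -6]]
Observability matrix O = [C; CA] = [[3, 0], [15, -6]]
det(O) = 3·(-6) - 0·15 = -18 - 0 = -18
Since det(O) ≠ 0, rank(O) = 2 and the system is completely observable.

-18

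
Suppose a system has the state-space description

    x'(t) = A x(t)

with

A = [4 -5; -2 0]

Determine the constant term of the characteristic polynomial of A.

-10

For a 2×2 matrix, det(sI - A) = s^2 - (tr A)s + det A.
tr A = 4, det A = -10.
So p(s) = s^2 - 4s - 10.
The constant term is -10.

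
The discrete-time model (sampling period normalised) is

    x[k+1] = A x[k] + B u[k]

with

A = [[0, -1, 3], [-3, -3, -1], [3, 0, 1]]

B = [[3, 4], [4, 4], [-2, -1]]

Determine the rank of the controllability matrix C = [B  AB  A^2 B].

AB = [[-10, -7], [-19, -23], [7, 11]]
A^2B = [[40, 56], [80, 79], [-23, -10]]
Controllability matrix C = [B  AB  A^2B] = [[3, 4, -10, -7, 40, 56], [4, 4, -19, -23, 80, 79], [-2, -1, 7, 11, -23, -10]]
Take the 3×3 submatrix of C formed by columns 1, 2, 3: [[3, 4, -10], [4, 4, -19], [-2, -1, 7]]. Its determinant is 3·(4·7 - (-19)·(-1)) - 4·(4·7 - (-19)·(-2)) + (-10)·(4·(-1) - 4·(-2)) = 3·9 - 4·(-10) + (-10)·4 = 27 ≠ 0.
So rank(C) ≥ 3; since C has 3 rows, rank(C) = 3.
rank(C) = 3 = n, so the pair (A, B) is completely controllable.

3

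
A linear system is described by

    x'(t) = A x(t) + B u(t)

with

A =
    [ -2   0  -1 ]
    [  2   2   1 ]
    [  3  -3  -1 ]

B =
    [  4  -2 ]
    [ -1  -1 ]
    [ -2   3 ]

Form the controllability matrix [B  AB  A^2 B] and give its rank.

3

AB = [[-6, 1], [4, -3], [17, -6]]
A^2B = [[-5, 4], [13, -10], [-47, 18]]
Controllability matrix C = [B  AB  A^2B] = [[4, -2, -6, 1, -5, 4], [-1, -1, 4, -3, 13, -10], [-2, 3, 17, -6, -47, 18]]
Take the 3×3 submatrix of C formed by columns 1, 2, 3: [[4, -2, -6], [-1, -1, 4], [-2, 3, 17]]. Its determinant is 4·((-1)·17 - 4·3) - (-2)·((-1)·17 - 4·(-2)) + (-6)·((-1)·3 - (-1)·(-2)) = 4·(-29) - (-2)·(-9) + (-6)·(-5) = -104 ≠ 0.
So rank(C) ≥ 3; since C has 3 rows, rank(C) = 3.
rank(C) = 3 = n, so the pair (A, B) is completely controllable.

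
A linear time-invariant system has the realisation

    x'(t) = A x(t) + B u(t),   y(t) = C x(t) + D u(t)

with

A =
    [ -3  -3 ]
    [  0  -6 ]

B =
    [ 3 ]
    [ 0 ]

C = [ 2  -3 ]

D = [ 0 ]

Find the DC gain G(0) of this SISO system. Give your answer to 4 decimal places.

2.0000

G(0) = C(-A)^{-1}B + D = -C A^{-1} B + D.
det A = 18, so A^{-1} = (1/18)·adj(A) = [[-1/3, 1/6], [0, -1/6]]
A^{-1} B = [-1, 0]^T
C A^{-1} B = -2
G(0) = D - C A^{-1} B = 0 - (-2) = 2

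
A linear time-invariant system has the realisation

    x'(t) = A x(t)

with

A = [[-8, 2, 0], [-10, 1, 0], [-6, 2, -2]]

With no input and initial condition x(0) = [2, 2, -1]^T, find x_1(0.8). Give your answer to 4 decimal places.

-0.1183

det(sI - A) = s^3 - (tr A)s^2 + (M11 + M22 + M33)s - det A, where Mii is the 2×2 principal minor of A obtained by deleting row i and column i.
tr A = (-8) + 1 + (-2) = -9; M11 = 1·(-2) - 0·2 = -2 - 0 = -2; M22 = (-8)·(-2) - 0·(-6) = 16 - 0 = 16; M33 = (-8)·1 - 2·(-10) = -8 - (-20) = 12; sum of minors = 26.
det A = (-8)·(1·(-2) - 0·2) - 2·((-10)·(-2) - 0·(-6)) + 0·((-10)·2 - 1·(-6)) = (-8)·(-2) - 2·20 + 0·(-14) = -24.
So p(s) = det(sI - A) = s^3 + 9s^2 + 26s + 24.
Rational-root test: any integer root divides 24. Testing small divisors, s = -2 works: p(-2) = -8 + 36 + (-52) + 24 = 0, so (s + 2) is a factor.
Dividing, p(s) = (s + 2)(s^2 + 7s + 12).
Factor s^2 + 7s + 12: two numbers with sum -7 and product 12 are -3 and -4, so s^2 + 7s + 12 = (s + 3)(s + 4).
Hence p(s) = (s + 2) (s + 3) (s + 4), with roots -4, -3, -2.
The eigenvalues -4, -3, -2 are distinct and real, so A is diagonalisable and x(t) = e^{At} x(0) = V diag(e^{λ_i t}) V^{-1} x(0), where the columns of V are the eigenvectors.
λ = -4: A - (-4)I = [[-4, 2, 0], [-10, 5, 0], [-6, 2, 2]]. v must be orthogonal to every row; (row 1) × (row 3) = [4, 8, 4], so take v_1 = [1, 2, 1]^T.
λ = -3: A - (-3)I = [[-5, 2, 0], [-10, 4, 0], [-6, 2, 1]]. v must be orthogonal to every row; (row 1) × (row 3) = [2, 5, 2], so take v_2 = [2, 5, 2]^T.
λ = -2: A - (-2)I = [[-6, 2, 0], [-10, 3, 0], [-6, 2, 0]]. v must be orthogonal to every row; (row 1) × (row 2) = [0, 0, 2], so take v_3 = [0, 0, 1]^T.
V = [v_1 v_2 v_3] = [[1, 2, 0], [2, 5, 0], [1, 2, 1]] has det V = 1, so V^{-1} = adj(V)/det V = [[5, -2, 0], [-2, 1, 0], [-1, 0, 1]].
Modal coordinates z(0) = V^{-1} x(0): 5·2 + (-2)·2 + 0·(-1) = 6; (-2)·2 + 1·2 + 0·(-1) = -2; (-1)·2 + 0·2 + 1·(-1) = -3; so z(0) = [6, -2, -3]^T.
x_1(t) = Σ_i (v_i)_1 · z_i(0) · e^{λ_i t} (row 1 of V times the modal terms).
x_1(0.8) = 1·6·e^{-4·0.8} + 2·(-2)·e^{-3·0.8} + 0·(-3)·e^{-2·0.8} = 6·0.040762 + (-4)·0.090718 + 0·0.201897 = -0.1183.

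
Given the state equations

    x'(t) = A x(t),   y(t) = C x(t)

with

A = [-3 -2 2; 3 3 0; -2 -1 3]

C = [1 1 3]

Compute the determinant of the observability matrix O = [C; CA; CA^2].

CA = [[-6, -2, 11]]
CA^2 = [[-10, -5, 21]]
Observability matrix O = [C; CA; CA^2] = [[1, 1, 3], [-6, -2, 11], [-10, -5, 21]]
Expanding along the first row, det(O) = 1·((-2)·21 - 11·(-5)) - 1·((-6)·21 - 11·(-10)) + 3·((-6)·(-5) - (-2)·(-10)) = 1·13 - 1·(-16) + 3·10 = 59
Since det(O) ≠ 0, rank(O) = 3 and the system is completely observable.

59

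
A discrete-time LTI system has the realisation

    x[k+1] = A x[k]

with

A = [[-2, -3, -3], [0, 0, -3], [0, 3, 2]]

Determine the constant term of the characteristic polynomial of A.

Expand det(zI - A) for the 3×3 matrix.
p(z) = z^3 + 5z + 18.
(Check: constant term = det(-A) = (-1)^3 det A = 18; coefficient of z^2 = -tr A = 0.)
The constant term is 18.

18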